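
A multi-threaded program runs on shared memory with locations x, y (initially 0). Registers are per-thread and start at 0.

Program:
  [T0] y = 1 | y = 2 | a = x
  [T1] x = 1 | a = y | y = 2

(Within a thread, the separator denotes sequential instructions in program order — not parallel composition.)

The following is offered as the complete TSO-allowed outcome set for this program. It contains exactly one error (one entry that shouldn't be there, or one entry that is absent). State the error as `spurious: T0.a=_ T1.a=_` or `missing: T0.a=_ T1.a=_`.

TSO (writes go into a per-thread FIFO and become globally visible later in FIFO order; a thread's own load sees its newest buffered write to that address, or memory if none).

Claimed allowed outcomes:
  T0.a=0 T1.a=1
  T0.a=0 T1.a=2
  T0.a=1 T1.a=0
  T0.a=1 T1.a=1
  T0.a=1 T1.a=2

outcome vector order: (T0.a,T1.a)
[TSO] allowed = {(0,0), (0,1), (0,2), (1,0), (1,1), (1,2)}
TSO∖claimed = {(0,0)}

missing: T0.a=0 T1.a=0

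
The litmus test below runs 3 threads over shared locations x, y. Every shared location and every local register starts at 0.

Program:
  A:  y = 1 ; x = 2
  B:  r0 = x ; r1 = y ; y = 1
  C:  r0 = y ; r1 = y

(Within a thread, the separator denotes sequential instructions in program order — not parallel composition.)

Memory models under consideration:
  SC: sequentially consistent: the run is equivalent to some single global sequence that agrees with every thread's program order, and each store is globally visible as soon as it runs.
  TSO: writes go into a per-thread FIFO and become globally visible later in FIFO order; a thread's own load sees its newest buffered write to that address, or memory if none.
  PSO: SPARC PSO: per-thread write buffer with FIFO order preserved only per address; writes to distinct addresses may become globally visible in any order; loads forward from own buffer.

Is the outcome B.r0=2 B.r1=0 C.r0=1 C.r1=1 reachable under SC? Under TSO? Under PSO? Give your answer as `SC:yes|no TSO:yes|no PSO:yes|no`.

SC:no TSO:no PSO:yes

outcome vector order: (B.r0,B.r1,C.r0,C.r1)
SC: 9 outcomes — {(0,0,0,0) (0,0,0,1) (0,0,1,1) (0,1,0,0) (0,1,0,1) (0,1,1,1) (2,1,0,0) (2,1,0,1) (2,1,1,1)}
TSO: 9 outcomes — {(0,0,0,0) (0,0,0,1) (0,0,1,1) (0,1,0,0) (0,1,0,1) (0,1,1,1) (2,1,0,0) (2,1,0,1) (2,1,1,1)}
PSO: 12 outcomes — {(0,0,0,0) (0,0,0,1) (0,0,1,1) (0,1,0,0) (0,1,0,1) (0,1,1,1) (2,0,0,0) (2,0,0,1) (2,0,1,1) (2,1,0,0) (2,1,0,1) (2,1,1,1)}
target (2,0,1,1) ∈ {PSO}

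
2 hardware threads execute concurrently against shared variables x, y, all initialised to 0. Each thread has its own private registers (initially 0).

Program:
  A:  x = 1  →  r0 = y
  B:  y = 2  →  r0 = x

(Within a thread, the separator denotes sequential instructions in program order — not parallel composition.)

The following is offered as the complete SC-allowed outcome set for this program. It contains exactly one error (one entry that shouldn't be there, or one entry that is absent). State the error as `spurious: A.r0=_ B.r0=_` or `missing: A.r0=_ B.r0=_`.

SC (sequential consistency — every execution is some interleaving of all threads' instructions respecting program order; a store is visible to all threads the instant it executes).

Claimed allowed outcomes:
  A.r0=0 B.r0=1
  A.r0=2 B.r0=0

outcome vector order: (A.r0,B.r0)
SC (3): <0 1>, <2 0>, <2 1>
SC∖claimed = {<2 1>}

missing: A.r0=2 B.r0=1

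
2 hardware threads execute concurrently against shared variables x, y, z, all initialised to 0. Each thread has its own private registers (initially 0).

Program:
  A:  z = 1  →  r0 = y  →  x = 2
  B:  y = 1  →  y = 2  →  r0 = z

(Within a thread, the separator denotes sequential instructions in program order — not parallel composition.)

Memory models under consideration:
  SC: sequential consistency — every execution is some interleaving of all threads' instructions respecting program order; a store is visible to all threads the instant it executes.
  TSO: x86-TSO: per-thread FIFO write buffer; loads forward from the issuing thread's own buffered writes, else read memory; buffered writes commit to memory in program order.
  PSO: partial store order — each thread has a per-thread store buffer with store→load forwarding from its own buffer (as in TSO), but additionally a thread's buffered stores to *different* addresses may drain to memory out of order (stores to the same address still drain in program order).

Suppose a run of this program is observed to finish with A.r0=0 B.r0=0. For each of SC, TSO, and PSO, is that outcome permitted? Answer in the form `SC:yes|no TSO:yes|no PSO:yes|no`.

outcome vector order: (A.r0,B.r0)
SC (4): 0/1 1/1 2/0 2/1
TSO (6): 0/0 0/1 1/0 1/1 2/0 2/1
PSO (6): 0/0 0/1 1/0 1/1 2/0 2/1
target 0/0 ∈ {TSO,PSO}

SC:no TSO:yes PSO:yes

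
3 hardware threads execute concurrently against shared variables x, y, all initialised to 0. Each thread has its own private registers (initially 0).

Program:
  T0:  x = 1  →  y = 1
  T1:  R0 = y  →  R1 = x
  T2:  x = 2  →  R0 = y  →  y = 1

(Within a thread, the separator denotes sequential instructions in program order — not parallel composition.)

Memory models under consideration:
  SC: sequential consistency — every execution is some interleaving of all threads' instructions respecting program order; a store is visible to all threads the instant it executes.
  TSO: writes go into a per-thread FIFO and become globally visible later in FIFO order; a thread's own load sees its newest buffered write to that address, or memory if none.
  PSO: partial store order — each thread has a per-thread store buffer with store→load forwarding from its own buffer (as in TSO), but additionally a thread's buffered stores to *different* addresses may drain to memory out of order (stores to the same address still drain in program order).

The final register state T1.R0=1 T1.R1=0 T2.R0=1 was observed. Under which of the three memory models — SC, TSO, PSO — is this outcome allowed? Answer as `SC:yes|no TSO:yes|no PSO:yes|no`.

outcome vector order: (T1.R0,T1.R1,T2.R0)
SC (10): 000; 001; 010; 011; 020; 021; 110; 111; 120; 121
TSO (10): 000; 001; 010; 011; 020; 021; 110; 111; 120; 121
PSO (12): 000; 001; 010; 011; 020; 021; 100; 101; 110; 111; 120; 121
target 101 ∈ {PSO}

SC:no TSO:no PSO:yes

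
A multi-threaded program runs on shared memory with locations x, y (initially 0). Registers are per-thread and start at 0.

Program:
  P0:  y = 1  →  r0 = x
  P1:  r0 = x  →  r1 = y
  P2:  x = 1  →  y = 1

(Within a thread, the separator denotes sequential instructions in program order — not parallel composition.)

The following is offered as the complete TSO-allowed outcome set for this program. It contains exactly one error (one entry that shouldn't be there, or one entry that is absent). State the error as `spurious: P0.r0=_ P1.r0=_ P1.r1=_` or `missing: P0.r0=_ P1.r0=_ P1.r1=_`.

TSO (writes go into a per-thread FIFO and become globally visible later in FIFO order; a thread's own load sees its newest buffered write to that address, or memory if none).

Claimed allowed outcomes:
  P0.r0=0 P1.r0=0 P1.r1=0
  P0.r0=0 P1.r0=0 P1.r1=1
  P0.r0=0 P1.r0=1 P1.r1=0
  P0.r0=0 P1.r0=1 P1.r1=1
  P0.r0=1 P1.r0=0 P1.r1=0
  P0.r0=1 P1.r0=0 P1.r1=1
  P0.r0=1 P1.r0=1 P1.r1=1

outcome vector order: (P0.r0,P1.r0,P1.r1)
TSO: 8 outcomes — {000; 001; 010; 011; 100; 101; 110; 111}
TSO∖claimed = {110}

missing: P0.r0=1 P1.r0=1 P1.r1=0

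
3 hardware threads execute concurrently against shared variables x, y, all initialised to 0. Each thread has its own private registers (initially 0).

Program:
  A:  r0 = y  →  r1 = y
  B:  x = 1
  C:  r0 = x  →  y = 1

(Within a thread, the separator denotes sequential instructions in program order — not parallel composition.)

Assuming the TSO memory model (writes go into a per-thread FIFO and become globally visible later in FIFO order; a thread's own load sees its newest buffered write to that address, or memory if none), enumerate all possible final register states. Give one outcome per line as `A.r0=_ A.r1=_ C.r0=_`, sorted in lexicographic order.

outcome vector order: (A.r0,A.r1,C.r0)
|TSO outcomes| = 6

A.r0=0 A.r1=0 C.r0=0
A.r0=0 A.r1=0 C.r0=1
A.r0=0 A.r1=1 C.r0=0
A.r0=0 A.r1=1 C.r0=1
A.r0=1 A.r1=1 C.r0=0
A.r0=1 A.r1=1 C.r0=1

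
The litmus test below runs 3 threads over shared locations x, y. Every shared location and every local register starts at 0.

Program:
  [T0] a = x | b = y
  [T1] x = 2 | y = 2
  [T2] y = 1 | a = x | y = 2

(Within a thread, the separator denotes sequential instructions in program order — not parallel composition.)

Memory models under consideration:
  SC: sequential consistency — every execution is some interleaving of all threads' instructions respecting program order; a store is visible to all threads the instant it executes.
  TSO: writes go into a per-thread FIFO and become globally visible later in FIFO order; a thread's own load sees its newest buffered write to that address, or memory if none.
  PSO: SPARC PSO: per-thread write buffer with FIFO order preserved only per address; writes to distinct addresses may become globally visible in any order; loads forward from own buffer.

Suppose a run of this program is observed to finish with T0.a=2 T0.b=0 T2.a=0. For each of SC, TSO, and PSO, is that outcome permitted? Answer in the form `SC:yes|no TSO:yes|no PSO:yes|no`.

SC:no TSO:yes PSO:yes

outcome vector order: (T0.a,T0.b,T2.a)
[SC] allowed = {0/0/0, 0/0/2, 0/1/0, 0/1/2, 0/2/0, 0/2/2, 2/0/2, 2/1/0, 2/1/2, 2/2/0, 2/2/2}
[TSO] allowed = {0/0/0, 0/0/2, 0/1/0, 0/1/2, 0/2/0, 0/2/2, 2/0/0, 2/0/2, 2/1/0, 2/1/2, 2/2/0, 2/2/2}
[PSO] allowed = {0/0/0, 0/0/2, 0/1/0, 0/1/2, 0/2/0, 0/2/2, 2/0/0, 2/0/2, 2/1/0, 2/1/2, 2/2/0, 2/2/2}
target 2/0/0 ∈ {TSO,PSO}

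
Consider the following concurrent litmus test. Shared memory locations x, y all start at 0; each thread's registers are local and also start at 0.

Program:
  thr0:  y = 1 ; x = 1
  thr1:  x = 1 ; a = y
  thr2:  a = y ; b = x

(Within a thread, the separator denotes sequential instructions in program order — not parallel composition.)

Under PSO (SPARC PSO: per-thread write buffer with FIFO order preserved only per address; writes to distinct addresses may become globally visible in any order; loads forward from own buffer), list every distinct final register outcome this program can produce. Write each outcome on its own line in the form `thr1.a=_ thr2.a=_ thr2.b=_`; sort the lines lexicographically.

thr1.a=0 thr2.a=0 thr2.b=0
thr1.a=0 thr2.a=0 thr2.b=1
thr1.a=0 thr2.a=1 thr2.b=0
thr1.a=0 thr2.a=1 thr2.b=1
thr1.a=1 thr2.a=0 thr2.b=0
thr1.a=1 thr2.a=0 thr2.b=1
thr1.a=1 thr2.a=1 thr2.b=0
thr1.a=1 thr2.a=1 thr2.b=1

outcome vector order: (thr1.a,thr2.a,thr2.b)
|PSO outcomes| = 8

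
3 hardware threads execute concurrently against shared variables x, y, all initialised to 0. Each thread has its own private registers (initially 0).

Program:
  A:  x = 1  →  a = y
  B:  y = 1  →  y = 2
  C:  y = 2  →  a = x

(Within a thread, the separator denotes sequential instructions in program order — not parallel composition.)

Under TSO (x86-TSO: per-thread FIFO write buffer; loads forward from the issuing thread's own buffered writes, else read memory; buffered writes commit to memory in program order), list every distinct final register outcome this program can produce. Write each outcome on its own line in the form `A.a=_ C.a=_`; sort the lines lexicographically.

outcome vector order: (A.a,C.a)
|TSO outcomes| = 6

A.a=0 C.a=0
A.a=0 C.a=1
A.a=1 C.a=0
A.a=1 C.a=1
A.a=2 C.a=0
A.a=2 C.a=1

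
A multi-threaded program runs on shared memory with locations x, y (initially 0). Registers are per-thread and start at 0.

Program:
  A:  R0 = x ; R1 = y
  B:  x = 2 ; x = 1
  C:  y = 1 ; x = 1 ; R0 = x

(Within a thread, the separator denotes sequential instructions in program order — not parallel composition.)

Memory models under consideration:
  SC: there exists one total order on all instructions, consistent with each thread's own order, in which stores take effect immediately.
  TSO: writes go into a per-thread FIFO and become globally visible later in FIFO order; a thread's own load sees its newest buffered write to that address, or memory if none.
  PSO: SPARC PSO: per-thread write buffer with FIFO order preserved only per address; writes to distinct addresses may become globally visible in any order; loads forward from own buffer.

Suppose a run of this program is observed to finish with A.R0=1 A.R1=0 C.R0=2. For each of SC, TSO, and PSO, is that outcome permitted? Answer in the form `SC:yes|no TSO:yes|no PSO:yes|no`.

SC:no TSO:no PSO:yes

outcome vector order: (A.R0,A.R1,C.R0)
under SC → <0 0 1> <0 0 2> <0 1 1> <0 1 2> <1 0 1> <1 1 1> <1 1 2> <2 0 1> <2 1 1> <2 1 2>
under TSO → <0 0 1> <0 0 2> <0 1 1> <0 1 2> <1 0 1> <1 1 1> <1 1 2> <2 0 1> <2 1 1> <2 1 2>
under PSO → <0 0 1> <0 0 2> <0 1 1> <0 1 2> <1 0 1> <1 0 2> <1 1 1> <1 1 2> <2 0 1> <2 0 2> <2 1 1> <2 1 2>
target <1 0 2> ∈ {PSO}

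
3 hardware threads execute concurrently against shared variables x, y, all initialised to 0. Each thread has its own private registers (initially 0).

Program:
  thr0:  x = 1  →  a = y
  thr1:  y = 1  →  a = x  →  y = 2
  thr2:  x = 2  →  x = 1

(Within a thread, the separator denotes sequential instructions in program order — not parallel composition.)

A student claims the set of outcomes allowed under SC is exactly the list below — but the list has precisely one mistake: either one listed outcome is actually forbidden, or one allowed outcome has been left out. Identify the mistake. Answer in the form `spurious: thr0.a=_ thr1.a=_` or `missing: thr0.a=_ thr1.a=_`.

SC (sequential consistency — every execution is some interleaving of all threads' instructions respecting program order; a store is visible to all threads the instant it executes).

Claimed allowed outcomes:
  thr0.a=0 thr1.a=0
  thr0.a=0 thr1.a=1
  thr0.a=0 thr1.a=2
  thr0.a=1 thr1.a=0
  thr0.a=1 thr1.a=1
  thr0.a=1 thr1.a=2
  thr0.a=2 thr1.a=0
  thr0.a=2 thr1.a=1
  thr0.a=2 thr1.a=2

outcome vector order: (thr0.a,thr1.a)
[SC] allowed = {<0 1>; <0 2>; <1 0>; <1 1>; <1 2>; <2 0>; <2 1>; <2 2>}
claimed∖SC = {<0 0>}

spurious: thr0.a=0 thr1.a=0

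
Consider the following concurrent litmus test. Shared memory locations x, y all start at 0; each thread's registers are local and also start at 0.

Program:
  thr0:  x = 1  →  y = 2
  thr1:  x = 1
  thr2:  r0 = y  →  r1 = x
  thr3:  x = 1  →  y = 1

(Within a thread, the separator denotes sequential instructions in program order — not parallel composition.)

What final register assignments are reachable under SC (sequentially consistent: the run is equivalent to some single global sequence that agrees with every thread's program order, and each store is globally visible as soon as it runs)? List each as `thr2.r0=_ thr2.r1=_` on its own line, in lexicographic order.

thr2.r0=0 thr2.r1=0
thr2.r0=0 thr2.r1=1
thr2.r0=1 thr2.r1=1
thr2.r0=2 thr2.r1=1

outcome vector order: (thr2.r0,thr2.r1)
|SC outcomes| = 4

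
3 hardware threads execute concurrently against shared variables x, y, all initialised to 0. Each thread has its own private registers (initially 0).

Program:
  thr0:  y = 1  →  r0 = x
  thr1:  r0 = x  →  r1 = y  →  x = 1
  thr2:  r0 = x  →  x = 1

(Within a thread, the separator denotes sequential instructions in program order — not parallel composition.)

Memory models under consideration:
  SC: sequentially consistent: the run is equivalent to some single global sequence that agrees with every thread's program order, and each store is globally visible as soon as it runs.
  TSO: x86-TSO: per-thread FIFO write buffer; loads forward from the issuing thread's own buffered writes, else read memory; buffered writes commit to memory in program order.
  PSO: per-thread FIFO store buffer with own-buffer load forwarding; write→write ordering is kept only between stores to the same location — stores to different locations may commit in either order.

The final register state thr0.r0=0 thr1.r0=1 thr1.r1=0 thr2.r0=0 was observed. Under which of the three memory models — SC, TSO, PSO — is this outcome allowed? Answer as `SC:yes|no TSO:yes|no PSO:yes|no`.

outcome vector order: (thr0.r0,thr1.r0,thr1.r1,thr2.r0)
under SC → (0,0,0,0); (0,0,0,1); (0,0,1,0); (0,0,1,1); (0,1,1,0); (1,0,0,0); (1,0,0,1); (1,0,1,0); (1,0,1,1); (1,1,0,0); (1,1,1,0)
under TSO → (0,0,0,0); (0,0,0,1); (0,0,1,0); (0,0,1,1); (0,1,0,0); (0,1,1,0); (1,0,0,0); (1,0,0,1); (1,0,1,0); (1,0,1,1); (1,1,0,0); (1,1,1,0)
under PSO → (0,0,0,0); (0,0,0,1); (0,0,1,0); (0,0,1,1); (0,1,0,0); (0,1,1,0); (1,0,0,0); (1,0,0,1); (1,0,1,0); (1,0,1,1); (1,1,0,0); (1,1,1,0)
target (0,1,0,0) ∈ {TSO,PSO}

SC:no TSO:yes PSO:yes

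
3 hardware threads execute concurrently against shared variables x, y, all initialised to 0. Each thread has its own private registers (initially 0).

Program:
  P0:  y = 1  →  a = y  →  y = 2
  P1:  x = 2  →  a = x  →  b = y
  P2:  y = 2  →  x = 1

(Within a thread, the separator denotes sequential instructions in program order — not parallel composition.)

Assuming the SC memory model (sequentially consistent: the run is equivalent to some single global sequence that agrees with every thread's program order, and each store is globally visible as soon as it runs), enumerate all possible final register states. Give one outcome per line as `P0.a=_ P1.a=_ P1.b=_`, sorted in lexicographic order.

P0.a=1 P1.a=1 P1.b=1
P0.a=1 P1.a=1 P1.b=2
P0.a=1 P1.a=2 P1.b=0
P0.a=1 P1.a=2 P1.b=1
P0.a=1 P1.a=2 P1.b=2
P0.a=2 P1.a=1 P1.b=2
P0.a=2 P1.a=2 P1.b=0
P0.a=2 P1.a=2 P1.b=1
P0.a=2 P1.a=2 P1.b=2

outcome vector order: (P0.a,P1.a,P1.b)
|SC outcomes| = 9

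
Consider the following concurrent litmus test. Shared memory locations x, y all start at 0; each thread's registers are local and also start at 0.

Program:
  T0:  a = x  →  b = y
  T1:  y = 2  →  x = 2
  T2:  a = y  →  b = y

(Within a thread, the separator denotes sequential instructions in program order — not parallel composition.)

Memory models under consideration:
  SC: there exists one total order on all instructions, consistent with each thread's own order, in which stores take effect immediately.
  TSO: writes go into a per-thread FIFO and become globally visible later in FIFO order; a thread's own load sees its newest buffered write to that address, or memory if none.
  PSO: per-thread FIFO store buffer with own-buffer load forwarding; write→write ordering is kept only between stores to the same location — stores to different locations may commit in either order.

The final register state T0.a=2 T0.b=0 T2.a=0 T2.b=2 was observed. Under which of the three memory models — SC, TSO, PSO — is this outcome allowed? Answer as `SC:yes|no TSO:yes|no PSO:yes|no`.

outcome vector order: (T0.a,T0.b,T2.a,T2.b)
under SC → 0000, 0002, 0022, 0200, 0202, 0222, 2200, 2202, 2222
under TSO → 0000, 0002, 0022, 0200, 0202, 0222, 2200, 2202, 2222
under PSO → 0000, 0002, 0022, 0200, 0202, 0222, 2000, 2002, 2022, 2200, 2202, 2222
target 2002 ∈ {PSO}

SC:no TSO:no PSO:yes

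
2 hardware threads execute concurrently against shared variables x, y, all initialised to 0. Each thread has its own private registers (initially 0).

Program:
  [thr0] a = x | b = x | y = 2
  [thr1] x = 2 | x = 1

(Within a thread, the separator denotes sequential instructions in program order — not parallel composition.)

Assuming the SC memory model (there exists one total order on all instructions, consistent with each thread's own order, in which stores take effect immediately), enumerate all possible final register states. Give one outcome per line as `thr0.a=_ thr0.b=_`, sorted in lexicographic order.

thr0.a=0 thr0.b=0
thr0.a=0 thr0.b=1
thr0.a=0 thr0.b=2
thr0.a=1 thr0.b=1
thr0.a=2 thr0.b=1
thr0.a=2 thr0.b=2

outcome vector order: (thr0.a,thr0.b)
|SC outcomes| = 6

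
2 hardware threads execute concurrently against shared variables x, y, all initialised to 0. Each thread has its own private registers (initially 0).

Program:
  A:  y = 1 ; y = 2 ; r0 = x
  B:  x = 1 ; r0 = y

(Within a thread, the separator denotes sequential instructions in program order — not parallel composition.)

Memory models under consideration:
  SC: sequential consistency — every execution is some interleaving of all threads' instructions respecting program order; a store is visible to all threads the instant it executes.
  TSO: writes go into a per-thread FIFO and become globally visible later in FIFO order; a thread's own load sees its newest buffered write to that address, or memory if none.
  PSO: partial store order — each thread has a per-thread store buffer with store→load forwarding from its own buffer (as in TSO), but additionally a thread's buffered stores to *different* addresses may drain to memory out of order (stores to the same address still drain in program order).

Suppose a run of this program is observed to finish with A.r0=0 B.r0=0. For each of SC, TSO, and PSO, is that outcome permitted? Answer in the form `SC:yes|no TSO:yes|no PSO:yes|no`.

SC:no TSO:yes PSO:yes

outcome vector order: (A.r0,B.r0)
SC: 4 outcomes — {0/2 1/0 1/1 1/2}
TSO: 6 outcomes — {0/0 0/1 0/2 1/0 1/1 1/2}
PSO: 6 outcomes — {0/0 0/1 0/2 1/0 1/1 1/2}
target 0/0 ∈ {TSO,PSO}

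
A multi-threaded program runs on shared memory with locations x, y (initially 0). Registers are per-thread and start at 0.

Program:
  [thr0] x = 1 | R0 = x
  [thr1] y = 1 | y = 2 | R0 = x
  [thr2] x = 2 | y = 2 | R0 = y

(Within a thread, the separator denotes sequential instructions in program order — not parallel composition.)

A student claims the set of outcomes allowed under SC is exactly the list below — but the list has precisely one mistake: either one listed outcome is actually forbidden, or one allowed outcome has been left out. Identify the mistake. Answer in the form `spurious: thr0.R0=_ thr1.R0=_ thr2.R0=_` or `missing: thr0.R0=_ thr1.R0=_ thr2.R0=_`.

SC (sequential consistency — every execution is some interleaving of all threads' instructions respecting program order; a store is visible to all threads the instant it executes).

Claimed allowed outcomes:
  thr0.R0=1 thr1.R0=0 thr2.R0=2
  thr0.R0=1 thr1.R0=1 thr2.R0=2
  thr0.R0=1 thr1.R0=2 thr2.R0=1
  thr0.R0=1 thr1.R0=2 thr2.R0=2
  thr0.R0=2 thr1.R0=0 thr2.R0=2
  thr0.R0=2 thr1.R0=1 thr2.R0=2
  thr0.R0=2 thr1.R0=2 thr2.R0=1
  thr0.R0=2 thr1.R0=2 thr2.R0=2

outcome vector order: (thr0.R0,thr1.R0,thr2.R0)
SC: 9 outcomes — {(1,0,2), (1,1,1), (1,1,2), (1,2,1), (1,2,2), (2,0,2), (2,1,2), (2,2,1), (2,2,2)}
SC∖claimed = {(1,1,1)}

missing: thr0.R0=1 thr1.R0=1 thr2.R0=1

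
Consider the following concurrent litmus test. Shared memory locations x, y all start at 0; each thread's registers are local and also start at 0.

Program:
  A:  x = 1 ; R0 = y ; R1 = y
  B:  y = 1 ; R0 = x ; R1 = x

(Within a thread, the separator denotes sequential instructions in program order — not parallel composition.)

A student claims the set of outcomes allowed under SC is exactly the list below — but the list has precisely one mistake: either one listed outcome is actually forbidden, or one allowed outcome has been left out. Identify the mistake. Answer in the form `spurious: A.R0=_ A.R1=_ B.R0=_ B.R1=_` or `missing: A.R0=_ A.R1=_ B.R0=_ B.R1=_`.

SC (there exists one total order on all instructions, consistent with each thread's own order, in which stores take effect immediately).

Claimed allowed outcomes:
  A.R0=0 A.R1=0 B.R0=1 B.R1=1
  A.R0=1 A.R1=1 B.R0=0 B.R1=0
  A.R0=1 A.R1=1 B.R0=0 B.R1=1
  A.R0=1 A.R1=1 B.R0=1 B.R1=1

outcome vector order: (A.R0,A.R1,B.R0,B.R1)
[SC] allowed = {0011; 0111; 1100; 1101; 1111}
SC∖claimed = {0111}

missing: A.R0=0 A.R1=1 B.R0=1 B.R1=1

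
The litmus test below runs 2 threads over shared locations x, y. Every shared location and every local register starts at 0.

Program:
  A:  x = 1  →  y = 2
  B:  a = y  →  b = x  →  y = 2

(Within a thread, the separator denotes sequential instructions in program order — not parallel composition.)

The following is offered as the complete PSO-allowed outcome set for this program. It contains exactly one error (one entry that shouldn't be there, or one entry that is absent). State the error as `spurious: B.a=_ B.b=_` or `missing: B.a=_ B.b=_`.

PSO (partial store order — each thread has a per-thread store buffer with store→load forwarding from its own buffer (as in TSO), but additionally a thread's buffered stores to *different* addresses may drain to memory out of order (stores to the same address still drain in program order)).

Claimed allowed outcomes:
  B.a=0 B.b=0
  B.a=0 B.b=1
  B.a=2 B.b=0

outcome vector order: (B.a,B.b)
PSO: 4 outcomes — {(0,0) (0,1) (2,0) (2,1)}
PSO∖claimed = {(2,1)}

missing: B.a=2 B.b=1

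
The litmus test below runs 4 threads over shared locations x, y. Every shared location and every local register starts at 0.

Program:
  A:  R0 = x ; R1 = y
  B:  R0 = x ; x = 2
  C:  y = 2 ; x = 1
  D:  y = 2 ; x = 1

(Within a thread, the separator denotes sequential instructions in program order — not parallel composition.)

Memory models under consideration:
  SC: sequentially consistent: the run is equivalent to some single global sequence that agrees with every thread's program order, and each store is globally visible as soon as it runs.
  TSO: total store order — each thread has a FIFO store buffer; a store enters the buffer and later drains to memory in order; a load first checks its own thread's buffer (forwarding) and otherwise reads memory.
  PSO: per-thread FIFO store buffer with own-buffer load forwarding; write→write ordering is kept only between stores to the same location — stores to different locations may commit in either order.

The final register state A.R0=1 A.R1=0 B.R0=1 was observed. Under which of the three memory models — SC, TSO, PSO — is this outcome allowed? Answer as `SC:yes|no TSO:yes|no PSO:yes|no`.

outcome vector order: (A.R0,A.R1,B.R0)
under SC → 000; 001; 020; 021; 120; 121; 200; 220; 221
under TSO → 000; 001; 020; 021; 120; 121; 200; 220; 221
under PSO → 000; 001; 020; 021; 100; 101; 120; 121; 200; 201; 220; 221
target 101 ∈ {PSO}

SC:no TSO:no PSO:yes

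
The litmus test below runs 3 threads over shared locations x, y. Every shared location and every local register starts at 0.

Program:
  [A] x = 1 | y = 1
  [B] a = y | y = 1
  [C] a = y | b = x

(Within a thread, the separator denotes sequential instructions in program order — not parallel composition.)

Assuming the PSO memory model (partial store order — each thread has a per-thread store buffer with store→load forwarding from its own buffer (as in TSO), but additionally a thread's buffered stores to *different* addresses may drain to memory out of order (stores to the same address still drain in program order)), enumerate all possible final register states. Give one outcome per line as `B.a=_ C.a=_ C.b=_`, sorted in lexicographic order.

outcome vector order: (B.a,C.a,C.b)
|PSO outcomes| = 8

B.a=0 C.a=0 C.b=0
B.a=0 C.a=0 C.b=1
B.a=0 C.a=1 C.b=0
B.a=0 C.a=1 C.b=1
B.a=1 C.a=0 C.b=0
B.a=1 C.a=0 C.b=1
B.a=1 C.a=1 C.b=0
B.a=1 C.a=1 C.b=1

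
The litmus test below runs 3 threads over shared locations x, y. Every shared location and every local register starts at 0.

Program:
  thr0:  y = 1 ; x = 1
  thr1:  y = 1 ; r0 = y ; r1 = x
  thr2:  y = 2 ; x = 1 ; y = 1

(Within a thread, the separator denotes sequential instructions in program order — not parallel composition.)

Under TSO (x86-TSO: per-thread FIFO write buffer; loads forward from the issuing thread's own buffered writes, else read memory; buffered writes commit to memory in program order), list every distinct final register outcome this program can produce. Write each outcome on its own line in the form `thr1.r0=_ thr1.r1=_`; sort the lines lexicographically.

outcome vector order: (thr1.r0,thr1.r1)
|TSO outcomes| = 4

thr1.r0=1 thr1.r1=0
thr1.r0=1 thr1.r1=1
thr1.r0=2 thr1.r1=0
thr1.r0=2 thr1.r1=1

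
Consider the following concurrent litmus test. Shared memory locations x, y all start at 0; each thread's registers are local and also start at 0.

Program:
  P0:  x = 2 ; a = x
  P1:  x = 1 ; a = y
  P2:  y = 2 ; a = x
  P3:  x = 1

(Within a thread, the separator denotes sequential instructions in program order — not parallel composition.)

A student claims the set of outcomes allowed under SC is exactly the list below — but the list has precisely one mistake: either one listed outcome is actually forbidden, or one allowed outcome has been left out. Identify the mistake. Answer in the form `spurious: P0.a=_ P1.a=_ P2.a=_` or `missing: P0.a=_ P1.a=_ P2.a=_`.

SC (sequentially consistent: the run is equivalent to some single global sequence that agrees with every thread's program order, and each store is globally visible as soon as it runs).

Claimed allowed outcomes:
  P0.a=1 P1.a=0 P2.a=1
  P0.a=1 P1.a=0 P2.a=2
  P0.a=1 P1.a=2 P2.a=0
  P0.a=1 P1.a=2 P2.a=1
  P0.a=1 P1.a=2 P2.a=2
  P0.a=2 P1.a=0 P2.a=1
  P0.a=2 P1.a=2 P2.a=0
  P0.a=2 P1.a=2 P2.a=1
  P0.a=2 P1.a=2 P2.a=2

missing: P0.a=2 P1.a=0 P2.a=2

outcome vector order: (P0.a,P1.a,P2.a)
SC: 10 outcomes — {<1 0 1>; <1 0 2>; <1 2 0>; <1 2 1>; <1 2 2>; <2 0 1>; <2 0 2>; <2 2 0>; <2 2 1>; <2 2 2>}
SC∖claimed = {<2 0 2>}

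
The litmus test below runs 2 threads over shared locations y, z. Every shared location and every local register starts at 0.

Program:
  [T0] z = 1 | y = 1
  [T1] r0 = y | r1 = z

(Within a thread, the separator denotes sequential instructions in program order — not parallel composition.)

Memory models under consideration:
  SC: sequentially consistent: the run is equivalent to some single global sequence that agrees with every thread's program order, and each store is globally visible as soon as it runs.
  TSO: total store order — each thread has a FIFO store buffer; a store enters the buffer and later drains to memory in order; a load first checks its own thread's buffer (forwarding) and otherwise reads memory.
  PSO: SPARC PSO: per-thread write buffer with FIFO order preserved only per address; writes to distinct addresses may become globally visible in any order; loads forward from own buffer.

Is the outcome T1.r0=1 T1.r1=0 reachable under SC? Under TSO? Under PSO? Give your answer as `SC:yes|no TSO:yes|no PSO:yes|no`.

outcome vector order: (T1.r0,T1.r1)
SC (3): 00, 01, 11
TSO (3): 00, 01, 11
PSO (4): 00, 01, 10, 11
target 10 ∈ {PSO}

SC:no TSO:no PSO:yes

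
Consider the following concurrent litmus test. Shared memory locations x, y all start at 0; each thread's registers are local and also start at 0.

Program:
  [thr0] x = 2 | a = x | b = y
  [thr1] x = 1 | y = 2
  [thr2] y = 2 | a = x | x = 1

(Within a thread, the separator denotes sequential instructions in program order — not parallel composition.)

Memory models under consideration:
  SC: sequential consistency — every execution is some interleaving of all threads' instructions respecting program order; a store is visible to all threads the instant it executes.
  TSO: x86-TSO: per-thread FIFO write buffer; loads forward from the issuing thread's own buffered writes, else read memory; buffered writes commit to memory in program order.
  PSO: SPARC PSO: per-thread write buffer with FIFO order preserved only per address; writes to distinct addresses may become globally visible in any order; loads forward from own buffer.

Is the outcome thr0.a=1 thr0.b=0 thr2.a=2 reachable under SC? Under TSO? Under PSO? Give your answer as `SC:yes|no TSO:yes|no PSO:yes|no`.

SC:no TSO:yes PSO:yes

outcome vector order: (thr0.a,thr0.b,thr2.a)
under SC → 1/0/1 1/2/0 1/2/1 1/2/2 2/0/1 2/0/2 2/2/0 2/2/1 2/2/2
under TSO → 1/0/0 1/0/1 1/0/2 1/2/0 1/2/1 1/2/2 2/0/0 2/0/1 2/0/2 2/2/0 2/2/1 2/2/2
under PSO → 1/0/0 1/0/1 1/0/2 1/2/0 1/2/1 1/2/2 2/0/0 2/0/1 2/0/2 2/2/0 2/2/1 2/2/2
target 1/0/2 ∈ {TSO,PSO}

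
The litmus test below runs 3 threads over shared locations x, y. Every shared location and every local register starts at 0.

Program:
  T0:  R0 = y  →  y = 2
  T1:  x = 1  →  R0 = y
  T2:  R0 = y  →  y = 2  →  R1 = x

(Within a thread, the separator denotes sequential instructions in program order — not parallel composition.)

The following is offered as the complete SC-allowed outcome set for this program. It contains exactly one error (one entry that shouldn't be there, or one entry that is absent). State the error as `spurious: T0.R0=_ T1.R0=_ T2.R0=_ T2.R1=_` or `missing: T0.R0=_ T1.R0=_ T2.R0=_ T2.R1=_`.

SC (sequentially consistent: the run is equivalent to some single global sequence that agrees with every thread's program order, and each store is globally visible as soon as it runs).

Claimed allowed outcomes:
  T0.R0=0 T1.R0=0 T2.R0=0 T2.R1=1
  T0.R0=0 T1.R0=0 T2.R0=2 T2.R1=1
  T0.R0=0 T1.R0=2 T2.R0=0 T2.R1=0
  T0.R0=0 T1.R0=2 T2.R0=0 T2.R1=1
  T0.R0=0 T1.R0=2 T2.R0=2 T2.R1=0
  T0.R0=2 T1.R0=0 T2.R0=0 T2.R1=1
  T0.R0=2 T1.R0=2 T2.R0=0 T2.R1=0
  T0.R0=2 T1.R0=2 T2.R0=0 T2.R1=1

outcome vector order: (T0.R0,T1.R0,T2.R0,T2.R1)
SC: 9 outcomes — {(0,0,0,1); (0,0,2,1); (0,2,0,0); (0,2,0,1); (0,2,2,0); (0,2,2,1); (2,0,0,1); (2,2,0,0); (2,2,0,1)}
SC∖claimed = {(0,2,2,1)}

missing: T0.R0=0 T1.R0=2 T2.R0=2 T2.R1=1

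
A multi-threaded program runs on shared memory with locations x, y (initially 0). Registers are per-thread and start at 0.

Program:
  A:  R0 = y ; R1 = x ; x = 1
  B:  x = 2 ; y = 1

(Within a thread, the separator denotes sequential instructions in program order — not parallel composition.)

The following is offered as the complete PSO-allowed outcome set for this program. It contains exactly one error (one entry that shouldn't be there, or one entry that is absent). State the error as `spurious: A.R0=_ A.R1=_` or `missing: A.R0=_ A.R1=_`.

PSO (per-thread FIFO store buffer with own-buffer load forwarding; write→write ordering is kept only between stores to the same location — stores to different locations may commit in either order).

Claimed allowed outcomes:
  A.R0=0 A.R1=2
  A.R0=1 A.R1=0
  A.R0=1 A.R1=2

missing: A.R0=0 A.R1=0

outcome vector order: (A.R0,A.R1)
PSO (4): <0 0> <0 2> <1 0> <1 2>
PSO∖claimed = {<0 0>}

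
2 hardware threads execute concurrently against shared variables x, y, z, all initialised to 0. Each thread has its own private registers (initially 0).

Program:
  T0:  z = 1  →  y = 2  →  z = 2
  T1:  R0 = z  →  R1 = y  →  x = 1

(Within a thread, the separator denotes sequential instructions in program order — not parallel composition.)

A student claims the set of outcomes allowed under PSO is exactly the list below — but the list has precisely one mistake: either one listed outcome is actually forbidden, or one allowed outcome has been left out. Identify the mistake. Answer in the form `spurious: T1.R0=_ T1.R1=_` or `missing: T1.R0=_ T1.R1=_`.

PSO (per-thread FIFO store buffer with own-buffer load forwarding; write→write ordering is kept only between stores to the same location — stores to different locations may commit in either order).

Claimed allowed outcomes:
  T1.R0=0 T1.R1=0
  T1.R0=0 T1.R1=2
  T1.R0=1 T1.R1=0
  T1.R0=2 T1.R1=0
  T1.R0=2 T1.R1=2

missing: T1.R0=1 T1.R1=2

outcome vector order: (T1.R0,T1.R1)
[PSO] allowed = {0/0 0/2 1/0 1/2 2/0 2/2}
PSO∖claimed = {1/2}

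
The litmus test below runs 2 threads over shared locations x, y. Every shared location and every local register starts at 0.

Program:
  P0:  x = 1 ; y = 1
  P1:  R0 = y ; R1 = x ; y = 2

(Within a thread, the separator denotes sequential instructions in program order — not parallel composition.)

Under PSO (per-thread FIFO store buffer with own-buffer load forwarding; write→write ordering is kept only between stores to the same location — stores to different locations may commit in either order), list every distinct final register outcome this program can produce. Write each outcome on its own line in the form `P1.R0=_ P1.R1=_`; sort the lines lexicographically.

P1.R0=0 P1.R1=0
P1.R0=0 P1.R1=1
P1.R0=1 P1.R1=0
P1.R0=1 P1.R1=1

outcome vector order: (P1.R0,P1.R1)
|PSO outcomes| = 4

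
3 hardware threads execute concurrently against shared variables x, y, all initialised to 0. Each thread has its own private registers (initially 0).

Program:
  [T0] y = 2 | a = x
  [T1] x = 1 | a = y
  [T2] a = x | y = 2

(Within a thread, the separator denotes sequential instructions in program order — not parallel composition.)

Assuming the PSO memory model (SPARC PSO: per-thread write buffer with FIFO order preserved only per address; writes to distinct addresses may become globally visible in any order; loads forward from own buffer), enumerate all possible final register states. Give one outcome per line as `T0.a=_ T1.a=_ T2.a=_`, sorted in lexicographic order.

T0.a=0 T1.a=0 T2.a=0
T0.a=0 T1.a=0 T2.a=1
T0.a=0 T1.a=2 T2.a=0
T0.a=0 T1.a=2 T2.a=1
T0.a=1 T1.a=0 T2.a=0
T0.a=1 T1.a=0 T2.a=1
T0.a=1 T1.a=2 T2.a=0
T0.a=1 T1.a=2 T2.a=1

outcome vector order: (T0.a,T1.a,T2.a)
|PSO outcomes| = 8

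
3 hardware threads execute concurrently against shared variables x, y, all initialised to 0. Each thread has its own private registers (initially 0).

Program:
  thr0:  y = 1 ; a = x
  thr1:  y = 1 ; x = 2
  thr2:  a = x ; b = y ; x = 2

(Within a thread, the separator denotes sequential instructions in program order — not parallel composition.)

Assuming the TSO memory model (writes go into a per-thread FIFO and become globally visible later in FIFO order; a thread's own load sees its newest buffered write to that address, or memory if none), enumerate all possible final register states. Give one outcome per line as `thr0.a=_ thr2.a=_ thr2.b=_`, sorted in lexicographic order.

outcome vector order: (thr0.a,thr2.a,thr2.b)
|TSO outcomes| = 6

thr0.a=0 thr2.a=0 thr2.b=0
thr0.a=0 thr2.a=0 thr2.b=1
thr0.a=0 thr2.a=2 thr2.b=1
thr0.a=2 thr2.a=0 thr2.b=0
thr0.a=2 thr2.a=0 thr2.b=1
thr0.a=2 thr2.a=2 thr2.b=1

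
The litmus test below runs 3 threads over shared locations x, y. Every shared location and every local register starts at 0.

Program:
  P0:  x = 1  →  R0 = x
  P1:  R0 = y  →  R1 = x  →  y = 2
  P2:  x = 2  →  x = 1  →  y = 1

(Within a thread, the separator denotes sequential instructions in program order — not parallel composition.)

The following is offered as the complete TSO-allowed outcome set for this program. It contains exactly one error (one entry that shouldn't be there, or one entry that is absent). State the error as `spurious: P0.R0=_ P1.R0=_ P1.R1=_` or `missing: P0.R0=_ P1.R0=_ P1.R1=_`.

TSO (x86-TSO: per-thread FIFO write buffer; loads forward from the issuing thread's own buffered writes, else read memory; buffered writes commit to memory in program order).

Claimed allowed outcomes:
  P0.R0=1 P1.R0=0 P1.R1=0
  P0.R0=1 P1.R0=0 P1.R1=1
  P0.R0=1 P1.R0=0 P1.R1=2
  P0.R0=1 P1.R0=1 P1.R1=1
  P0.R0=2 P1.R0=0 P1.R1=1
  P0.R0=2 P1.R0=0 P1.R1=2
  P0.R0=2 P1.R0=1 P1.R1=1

outcome vector order: (P0.R0,P1.R0,P1.R1)
[TSO] allowed = {<1 0 0>, <1 0 1>, <1 0 2>, <1 1 1>, <2 0 0>, <2 0 1>, <2 0 2>, <2 1 1>}
TSO∖claimed = {<2 0 0>}

missing: P0.R0=2 P1.R0=0 P1.R1=0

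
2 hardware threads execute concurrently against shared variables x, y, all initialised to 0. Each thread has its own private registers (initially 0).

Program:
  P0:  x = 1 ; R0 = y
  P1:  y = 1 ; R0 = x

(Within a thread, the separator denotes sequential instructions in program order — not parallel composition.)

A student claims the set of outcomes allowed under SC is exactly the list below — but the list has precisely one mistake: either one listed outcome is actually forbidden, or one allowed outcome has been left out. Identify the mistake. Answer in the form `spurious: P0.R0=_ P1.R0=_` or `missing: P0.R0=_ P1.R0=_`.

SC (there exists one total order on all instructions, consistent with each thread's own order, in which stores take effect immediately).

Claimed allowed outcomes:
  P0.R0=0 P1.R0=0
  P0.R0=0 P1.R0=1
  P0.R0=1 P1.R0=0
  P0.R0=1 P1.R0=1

spurious: P0.R0=0 P1.R0=0

outcome vector order: (P0.R0,P1.R0)
SC (3): <0 1>, <1 0>, <1 1>
claimed∖SC = {<0 0>}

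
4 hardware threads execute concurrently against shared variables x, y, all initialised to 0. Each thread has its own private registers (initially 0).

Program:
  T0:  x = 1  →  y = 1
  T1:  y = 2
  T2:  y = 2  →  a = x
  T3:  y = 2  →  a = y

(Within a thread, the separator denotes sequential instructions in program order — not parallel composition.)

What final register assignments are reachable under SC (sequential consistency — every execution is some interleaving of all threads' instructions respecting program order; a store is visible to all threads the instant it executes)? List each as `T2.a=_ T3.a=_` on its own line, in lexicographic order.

T2.a=0 T3.a=1
T2.a=0 T3.a=2
T2.a=1 T3.a=1
T2.a=1 T3.a=2

outcome vector order: (T2.a,T3.a)
|SC outcomes| = 4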